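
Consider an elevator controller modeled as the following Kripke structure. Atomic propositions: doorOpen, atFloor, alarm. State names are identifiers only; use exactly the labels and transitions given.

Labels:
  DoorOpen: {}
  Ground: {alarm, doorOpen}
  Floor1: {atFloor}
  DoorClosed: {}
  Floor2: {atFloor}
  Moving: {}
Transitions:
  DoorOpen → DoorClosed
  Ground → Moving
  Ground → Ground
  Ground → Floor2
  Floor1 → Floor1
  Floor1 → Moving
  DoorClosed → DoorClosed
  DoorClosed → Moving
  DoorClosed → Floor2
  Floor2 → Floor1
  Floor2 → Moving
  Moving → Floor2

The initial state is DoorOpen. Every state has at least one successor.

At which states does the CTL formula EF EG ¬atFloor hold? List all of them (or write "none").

States satisfying EG ¬atFloor: {DoorOpen, Ground, DoorClosed}.
States satisfying EF EG ¬atFloor: {DoorOpen, Ground, DoorClosed}.

{DoorOpen, Ground, DoorClosed}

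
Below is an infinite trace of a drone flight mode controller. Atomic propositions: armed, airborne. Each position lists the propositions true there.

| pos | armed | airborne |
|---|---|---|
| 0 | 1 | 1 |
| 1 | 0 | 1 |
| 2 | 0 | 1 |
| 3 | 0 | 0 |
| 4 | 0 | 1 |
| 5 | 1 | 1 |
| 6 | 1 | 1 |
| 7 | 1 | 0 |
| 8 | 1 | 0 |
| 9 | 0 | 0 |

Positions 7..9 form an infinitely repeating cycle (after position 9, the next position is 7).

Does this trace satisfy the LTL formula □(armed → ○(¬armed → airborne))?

armed → ○(¬armed → airborne) must hold at every position from 0 onward. It fails at position 8, so □(armed → ○(¬armed → airborne)) is false.
Positions where armed holds: 0, 5, 6, 7, 8.
Check ○(¬armed → airborne) at each: 0→ok, 5→ok, 6→ok, 7→ok, 8→fails.

Does not hold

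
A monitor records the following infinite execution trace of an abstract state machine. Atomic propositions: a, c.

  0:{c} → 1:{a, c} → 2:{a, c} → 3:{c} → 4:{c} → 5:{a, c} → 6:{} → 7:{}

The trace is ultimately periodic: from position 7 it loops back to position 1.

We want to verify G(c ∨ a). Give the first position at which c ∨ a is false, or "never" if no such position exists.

6

Check c ∨ a at each position in order: 0 ✓, 1 ✓, 2 ✓, 3 ✓, 4 ✓, 5 ✓.
At position 6 the labels are {}, so c ∨ a is false there. This is the first violation.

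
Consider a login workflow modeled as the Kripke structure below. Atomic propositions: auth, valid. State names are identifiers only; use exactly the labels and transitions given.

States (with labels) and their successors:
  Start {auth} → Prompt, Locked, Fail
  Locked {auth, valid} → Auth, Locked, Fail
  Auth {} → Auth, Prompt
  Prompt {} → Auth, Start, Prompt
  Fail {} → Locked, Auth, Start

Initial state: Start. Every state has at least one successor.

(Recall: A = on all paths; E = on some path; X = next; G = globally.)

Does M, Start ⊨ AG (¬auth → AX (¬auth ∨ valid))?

No

States satisfying ¬auth → AX (¬auth ∨ valid): {Start, Locked, Auth}.
States satisfying AG (¬auth → AX (¬auth ∨ valid)): ∅.
Fail is reachable from Start and violates ¬auth → AX (¬auth ∨ valid), so AG fails at Start.
Start ∉ Sat(AG (¬auth → AX (¬auth ∨ valid))).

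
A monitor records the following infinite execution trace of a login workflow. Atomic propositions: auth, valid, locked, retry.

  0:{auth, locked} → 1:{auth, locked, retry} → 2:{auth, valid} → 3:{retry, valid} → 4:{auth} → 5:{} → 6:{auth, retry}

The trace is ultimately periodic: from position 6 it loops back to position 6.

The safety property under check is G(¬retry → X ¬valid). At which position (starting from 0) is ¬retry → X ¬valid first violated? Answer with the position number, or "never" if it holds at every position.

Check ¬retry → X ¬valid at each position in order: 0 ✓, 1 ✓.
At position 2 the labels are {auth, valid} and the next position 3 has {retry, valid}, so ¬retry → X ¬valid is false there. This is the first violation.

2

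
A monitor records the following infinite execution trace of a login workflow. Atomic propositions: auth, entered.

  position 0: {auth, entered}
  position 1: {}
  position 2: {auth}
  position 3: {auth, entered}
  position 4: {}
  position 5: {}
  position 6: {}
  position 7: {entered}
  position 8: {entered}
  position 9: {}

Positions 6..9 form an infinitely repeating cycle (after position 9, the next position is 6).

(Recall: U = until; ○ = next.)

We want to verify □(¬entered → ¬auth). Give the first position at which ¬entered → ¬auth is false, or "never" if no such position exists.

2

Check ¬entered → ¬auth at each position in order: 0 ✓, 1 ✓.
At position 2 the labels are {auth}, so ¬entered → ¬auth is false there. This is the first violation.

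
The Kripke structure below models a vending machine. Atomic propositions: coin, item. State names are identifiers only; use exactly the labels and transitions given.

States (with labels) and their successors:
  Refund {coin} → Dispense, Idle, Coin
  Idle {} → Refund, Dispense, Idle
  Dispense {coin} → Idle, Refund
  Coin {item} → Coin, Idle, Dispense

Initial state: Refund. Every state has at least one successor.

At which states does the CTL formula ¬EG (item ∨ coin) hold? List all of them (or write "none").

States satisfying item ∨ coin: {Refund, Dispense, Coin}.
States satisfying EG (item ∨ coin): {Refund, Dispense, Coin}.
States satisfying ¬EG (item ∨ coin): {Idle}.

{Idle}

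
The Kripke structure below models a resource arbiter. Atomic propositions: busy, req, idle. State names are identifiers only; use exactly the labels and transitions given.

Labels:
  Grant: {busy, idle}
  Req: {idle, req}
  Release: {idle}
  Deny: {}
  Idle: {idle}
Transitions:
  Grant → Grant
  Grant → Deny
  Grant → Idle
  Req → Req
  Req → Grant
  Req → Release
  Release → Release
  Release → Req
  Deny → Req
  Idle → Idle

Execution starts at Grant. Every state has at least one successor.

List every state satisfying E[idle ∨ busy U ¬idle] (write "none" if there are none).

{Grant, Req, Release, Deny}

States satisfying idle ∨ busy: {Grant, Req, Release, Idle}.
States satisfying ¬idle: {Deny}.
States satisfying E[idle ∨ busy U ¬idle]: {Grant, Req, Release, Deny}.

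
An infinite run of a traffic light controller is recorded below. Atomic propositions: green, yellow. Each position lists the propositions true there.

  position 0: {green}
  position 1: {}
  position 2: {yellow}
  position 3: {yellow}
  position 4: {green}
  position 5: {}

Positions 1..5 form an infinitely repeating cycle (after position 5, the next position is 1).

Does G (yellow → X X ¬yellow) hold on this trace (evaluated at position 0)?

Yes

yellow → X X ¬yellow holds at every position 0..5, and those are all positions ever visited, so G (yellow → X X ¬yellow) holds.
Positions where yellow holds: 2, 3.
Check X X ¬yellow at each: 2→ok, 3→ok.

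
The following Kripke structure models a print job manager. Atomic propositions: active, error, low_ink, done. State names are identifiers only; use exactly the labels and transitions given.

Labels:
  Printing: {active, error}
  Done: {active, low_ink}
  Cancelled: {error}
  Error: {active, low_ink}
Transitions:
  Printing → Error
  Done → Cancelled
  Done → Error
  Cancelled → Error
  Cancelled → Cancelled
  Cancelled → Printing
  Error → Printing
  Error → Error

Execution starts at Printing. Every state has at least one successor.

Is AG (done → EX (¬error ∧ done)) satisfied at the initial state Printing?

Holds

States satisfying done → EX (¬error ∧ done): {Printing, Done, Cancelled, Error}.
States satisfying AG (done → EX (¬error ∧ done)): {Printing, Done, Cancelled, Error}.
Every state reachable from Printing satisfies done → EX (¬error ∧ done).
Printing ∈ Sat(AG (done → EX (¬error ∧ done))).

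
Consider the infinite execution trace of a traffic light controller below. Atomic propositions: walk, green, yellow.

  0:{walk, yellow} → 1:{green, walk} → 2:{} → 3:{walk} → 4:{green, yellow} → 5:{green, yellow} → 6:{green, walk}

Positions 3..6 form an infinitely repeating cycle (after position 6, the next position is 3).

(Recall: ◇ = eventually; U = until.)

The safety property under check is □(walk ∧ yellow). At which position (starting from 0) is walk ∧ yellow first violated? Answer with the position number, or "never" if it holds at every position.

Check walk ∧ yellow at each position in order: 0 ✓.
At position 1 the labels are {green, walk}, so walk ∧ yellow is false there. This is the first violation.

1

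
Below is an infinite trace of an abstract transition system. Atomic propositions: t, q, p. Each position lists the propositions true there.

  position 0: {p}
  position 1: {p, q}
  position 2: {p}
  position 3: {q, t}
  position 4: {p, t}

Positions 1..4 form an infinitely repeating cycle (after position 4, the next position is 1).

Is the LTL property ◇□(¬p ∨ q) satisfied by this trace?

□(¬p ∨ q) is false at every position 0..4, so it never becomes true and ◇□(¬p ∨ q) fails.

No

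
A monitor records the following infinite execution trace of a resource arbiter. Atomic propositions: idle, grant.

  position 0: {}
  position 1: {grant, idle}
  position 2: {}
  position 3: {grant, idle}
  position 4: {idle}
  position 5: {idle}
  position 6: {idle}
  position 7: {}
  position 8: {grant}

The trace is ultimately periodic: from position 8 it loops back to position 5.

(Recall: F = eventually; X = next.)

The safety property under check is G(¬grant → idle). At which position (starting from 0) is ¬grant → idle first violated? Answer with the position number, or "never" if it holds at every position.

At position 0 the labels are {}, so ¬grant → idle is false there. This is the first violation.

0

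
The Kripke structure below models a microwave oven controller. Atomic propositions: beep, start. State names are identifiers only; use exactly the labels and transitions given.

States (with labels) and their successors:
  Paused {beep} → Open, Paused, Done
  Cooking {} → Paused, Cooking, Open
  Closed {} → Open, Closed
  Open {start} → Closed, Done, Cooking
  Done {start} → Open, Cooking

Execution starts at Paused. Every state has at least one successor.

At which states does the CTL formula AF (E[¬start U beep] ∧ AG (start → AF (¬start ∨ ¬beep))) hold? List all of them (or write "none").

States satisfying AF (E[¬start U beep] ∧ AG (start → AF (¬start ∨ ¬beep))): {Paused, Cooking}.

{Paused, Cooking}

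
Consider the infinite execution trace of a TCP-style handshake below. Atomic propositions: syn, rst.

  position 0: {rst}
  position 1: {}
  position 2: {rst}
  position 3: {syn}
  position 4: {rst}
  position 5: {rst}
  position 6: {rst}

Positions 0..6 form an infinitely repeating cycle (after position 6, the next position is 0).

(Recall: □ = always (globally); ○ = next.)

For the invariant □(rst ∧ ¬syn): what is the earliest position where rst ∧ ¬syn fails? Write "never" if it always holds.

Check rst ∧ ¬syn at each position in order: 0 ✓.
At position 1 the labels are {}, so rst ∧ ¬syn is false there. This is the first violation.

1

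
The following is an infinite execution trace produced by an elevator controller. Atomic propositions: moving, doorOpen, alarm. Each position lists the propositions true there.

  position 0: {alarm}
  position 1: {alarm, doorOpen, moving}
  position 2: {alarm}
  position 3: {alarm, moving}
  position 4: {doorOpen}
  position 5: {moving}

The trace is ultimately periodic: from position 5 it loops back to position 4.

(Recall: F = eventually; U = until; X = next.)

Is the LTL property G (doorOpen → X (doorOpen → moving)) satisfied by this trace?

doorOpen → X (doorOpen → moving) holds at every position 0..5, and those are all positions ever visited, so G (doorOpen → X (doorOpen → moving)) holds.
Positions where doorOpen holds: 1, 4.
Check X (doorOpen → moving) at each: 1→ok, 4→ok.

Holds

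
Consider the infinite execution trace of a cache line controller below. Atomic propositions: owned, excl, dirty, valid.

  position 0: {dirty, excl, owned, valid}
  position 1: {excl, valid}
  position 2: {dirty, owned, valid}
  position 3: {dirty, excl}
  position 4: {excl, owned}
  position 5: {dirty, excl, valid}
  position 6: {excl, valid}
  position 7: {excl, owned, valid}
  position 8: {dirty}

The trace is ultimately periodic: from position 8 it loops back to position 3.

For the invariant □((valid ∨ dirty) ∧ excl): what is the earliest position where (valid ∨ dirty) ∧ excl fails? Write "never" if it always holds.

2

Check (valid ∨ dirty) ∧ excl at each position in order: 0 ✓, 1 ✓.
At position 2 the labels are {dirty, owned, valid}, so (valid ∨ dirty) ∧ excl is false there. This is the first violation.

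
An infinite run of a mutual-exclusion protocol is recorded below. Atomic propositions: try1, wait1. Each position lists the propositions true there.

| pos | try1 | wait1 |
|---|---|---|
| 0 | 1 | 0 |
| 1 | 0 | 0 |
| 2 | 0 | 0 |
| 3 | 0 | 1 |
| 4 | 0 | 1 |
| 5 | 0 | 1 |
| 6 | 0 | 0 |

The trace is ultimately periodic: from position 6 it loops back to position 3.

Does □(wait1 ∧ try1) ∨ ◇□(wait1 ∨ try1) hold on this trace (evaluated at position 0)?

wait1 ∧ try1 must hold at every position from 0 onward. It fails at position 0, so □(wait1 ∧ try1) is false.
□(wait1 ∨ try1) is false at every position 0..6, so it never becomes true and ◇□(wait1 ∨ try1) fails.
At position 0: □(wait1 ∧ try1) is false; ◇□(wait1 ∨ try1) is false; so □(wait1 ∧ try1) ∨ ◇□(wait1 ∨ try1) is false.

Violated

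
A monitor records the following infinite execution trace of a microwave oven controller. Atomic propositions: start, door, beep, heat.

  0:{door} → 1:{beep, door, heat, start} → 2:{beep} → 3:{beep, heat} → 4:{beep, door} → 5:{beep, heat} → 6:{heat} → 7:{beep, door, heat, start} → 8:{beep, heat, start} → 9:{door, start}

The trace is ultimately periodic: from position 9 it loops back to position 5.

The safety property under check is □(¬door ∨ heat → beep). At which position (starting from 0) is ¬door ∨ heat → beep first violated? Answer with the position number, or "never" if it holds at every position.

6

Check ¬door ∨ heat → beep at each position in order: 0 ✓, 1 ✓, 2 ✓, 3 ✓, 4 ✓, 5 ✓.
At position 6 the labels are {heat}, so ¬door ∨ heat → beep is false there. This is the first violation.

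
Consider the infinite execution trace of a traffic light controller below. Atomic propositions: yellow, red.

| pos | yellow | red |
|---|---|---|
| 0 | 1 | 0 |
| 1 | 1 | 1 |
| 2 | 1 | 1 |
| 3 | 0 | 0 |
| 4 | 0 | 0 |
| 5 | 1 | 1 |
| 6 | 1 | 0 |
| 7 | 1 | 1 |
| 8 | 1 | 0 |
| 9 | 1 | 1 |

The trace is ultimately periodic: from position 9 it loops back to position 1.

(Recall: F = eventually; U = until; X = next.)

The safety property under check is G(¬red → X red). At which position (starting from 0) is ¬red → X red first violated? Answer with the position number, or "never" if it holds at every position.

3

Check ¬red → X red at each position in order: 0 ✓, 1 ✓, 2 ✓.
At position 3 the labels are {} and the next position 4 has {}, so ¬red → X red is false there. This is the first violation.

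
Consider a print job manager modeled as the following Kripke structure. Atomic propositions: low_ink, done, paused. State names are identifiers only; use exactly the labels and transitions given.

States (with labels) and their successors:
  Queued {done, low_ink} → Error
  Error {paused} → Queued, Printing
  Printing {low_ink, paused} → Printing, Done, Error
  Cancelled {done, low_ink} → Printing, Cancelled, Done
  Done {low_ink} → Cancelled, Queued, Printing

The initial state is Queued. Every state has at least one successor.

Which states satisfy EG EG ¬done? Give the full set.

States satisfying EG ¬done: {Error, Printing, Done}.
States satisfying EG EG ¬done: {Error, Printing, Done}.

{Error, Printing, Done}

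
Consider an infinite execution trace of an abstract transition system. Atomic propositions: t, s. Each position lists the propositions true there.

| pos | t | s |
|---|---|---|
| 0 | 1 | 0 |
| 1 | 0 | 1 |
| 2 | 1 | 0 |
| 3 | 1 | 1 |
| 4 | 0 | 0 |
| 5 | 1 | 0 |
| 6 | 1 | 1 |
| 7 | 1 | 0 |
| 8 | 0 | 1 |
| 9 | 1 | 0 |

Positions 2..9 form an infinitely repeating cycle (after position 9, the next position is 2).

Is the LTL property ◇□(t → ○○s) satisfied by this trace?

□(t → ○○s) is false at every position 0..9, so it never becomes true and ◇□(t → ○○s) fails.

Does not hold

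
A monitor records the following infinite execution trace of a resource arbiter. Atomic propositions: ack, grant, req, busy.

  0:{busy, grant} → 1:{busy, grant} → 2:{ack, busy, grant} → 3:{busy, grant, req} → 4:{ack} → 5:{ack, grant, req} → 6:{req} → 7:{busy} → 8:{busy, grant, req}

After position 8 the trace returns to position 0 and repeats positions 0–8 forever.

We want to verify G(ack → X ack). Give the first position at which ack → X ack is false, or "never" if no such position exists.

2

Check ack → X ack at each position in order: 0 ✓, 1 ✓.
At position 2 the labels are {ack, busy, grant} and the next position 3 has {busy, grant, req}, so ack → X ack is false there. This is the first violation.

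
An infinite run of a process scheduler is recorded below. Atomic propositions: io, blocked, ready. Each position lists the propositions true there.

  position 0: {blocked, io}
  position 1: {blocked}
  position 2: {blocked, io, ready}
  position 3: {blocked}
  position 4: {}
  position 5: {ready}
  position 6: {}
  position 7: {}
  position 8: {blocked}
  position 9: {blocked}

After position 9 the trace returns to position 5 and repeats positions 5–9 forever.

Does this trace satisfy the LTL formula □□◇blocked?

Satisfied

□◇blocked holds at every position 0..9, and those are all positions ever visited, so □□◇blocked holds.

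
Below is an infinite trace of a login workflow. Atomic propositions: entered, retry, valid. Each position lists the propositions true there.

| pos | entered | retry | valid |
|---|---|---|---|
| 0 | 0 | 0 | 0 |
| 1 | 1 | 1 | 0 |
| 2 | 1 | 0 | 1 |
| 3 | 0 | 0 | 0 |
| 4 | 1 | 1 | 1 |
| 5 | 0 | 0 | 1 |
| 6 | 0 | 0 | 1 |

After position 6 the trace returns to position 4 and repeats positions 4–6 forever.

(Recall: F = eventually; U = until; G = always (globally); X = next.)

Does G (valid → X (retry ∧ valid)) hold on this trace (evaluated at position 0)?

Does not hold

valid → X (retry ∧ valid) must hold at every position from 0 onward. It fails at position 2, so G (valid → X (retry ∧ valid)) is false.
Positions where valid holds: 2, 4, 5, 6.
Check X (retry ∧ valid) at each: 2→fails, 4→fails, 5→fails, 6→ok.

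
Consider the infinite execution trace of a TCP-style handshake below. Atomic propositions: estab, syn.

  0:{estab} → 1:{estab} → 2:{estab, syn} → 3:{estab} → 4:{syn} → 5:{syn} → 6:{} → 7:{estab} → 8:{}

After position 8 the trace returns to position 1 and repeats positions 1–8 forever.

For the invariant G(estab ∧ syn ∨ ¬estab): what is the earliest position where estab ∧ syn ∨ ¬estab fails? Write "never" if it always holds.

At position 0 the labels are {estab}, so estab ∧ syn ∨ ¬estab is false there. This is the first violation.

0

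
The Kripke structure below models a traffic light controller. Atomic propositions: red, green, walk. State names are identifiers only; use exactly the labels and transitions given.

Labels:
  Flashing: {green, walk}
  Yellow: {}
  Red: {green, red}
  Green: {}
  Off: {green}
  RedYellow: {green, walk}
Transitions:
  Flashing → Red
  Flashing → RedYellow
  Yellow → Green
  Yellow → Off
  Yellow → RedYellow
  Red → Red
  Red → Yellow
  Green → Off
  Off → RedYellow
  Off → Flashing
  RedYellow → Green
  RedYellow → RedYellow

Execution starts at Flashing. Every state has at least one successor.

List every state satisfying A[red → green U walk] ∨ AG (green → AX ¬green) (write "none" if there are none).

States satisfying red → green: {Flashing, Yellow, Red, Green, Off, RedYellow}.
States satisfying walk: {Flashing, RedYellow}.
States satisfying A[red → green U walk]: {Flashing, Yellow, Green, Off, RedYellow}.
States satisfying green → AX ¬green: {Yellow, Green}.
States satisfying AG (green → AX ¬green): ∅.
States satisfying A[red → green U walk] ∨ AG (green → AX ¬green): {Flashing, Yellow, Green, Off, RedYellow}.

{Flashing, Yellow, Green, Off, RedYellow}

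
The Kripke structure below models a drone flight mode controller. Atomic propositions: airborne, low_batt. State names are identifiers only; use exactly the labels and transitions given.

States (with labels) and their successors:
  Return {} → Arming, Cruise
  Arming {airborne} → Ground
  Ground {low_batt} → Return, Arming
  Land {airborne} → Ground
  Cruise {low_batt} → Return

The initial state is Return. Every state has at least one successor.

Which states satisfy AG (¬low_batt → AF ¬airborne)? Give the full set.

{Return, Arming, Ground, Land, Cruise}

States satisfying ¬low_batt → AF ¬airborne: {Return, Arming, Ground, Land, Cruise}.
States satisfying AG (¬low_batt → AF ¬airborne): {Return, Arming, Ground, Land, Cruise}.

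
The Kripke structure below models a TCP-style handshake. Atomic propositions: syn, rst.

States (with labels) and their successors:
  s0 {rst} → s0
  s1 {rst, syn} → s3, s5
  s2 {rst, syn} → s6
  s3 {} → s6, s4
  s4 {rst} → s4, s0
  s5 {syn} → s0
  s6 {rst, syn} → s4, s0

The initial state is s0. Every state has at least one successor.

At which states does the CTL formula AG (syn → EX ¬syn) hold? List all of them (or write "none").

{s0, s1, s3, s4, s5, s6}

States satisfying syn → EX ¬syn: {s0, s1, s3, s4, s5, s6}.
States satisfying AG (syn → EX ¬syn): {s0, s1, s3, s4, s5, s6}.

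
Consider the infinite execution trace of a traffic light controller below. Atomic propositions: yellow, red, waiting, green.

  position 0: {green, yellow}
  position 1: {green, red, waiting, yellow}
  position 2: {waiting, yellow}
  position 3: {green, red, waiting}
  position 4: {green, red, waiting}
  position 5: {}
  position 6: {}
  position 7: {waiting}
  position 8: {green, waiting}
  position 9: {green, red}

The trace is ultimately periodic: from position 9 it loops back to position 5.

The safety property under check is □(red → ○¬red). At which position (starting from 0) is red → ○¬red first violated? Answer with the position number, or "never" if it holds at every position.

3

Check red → ○¬red at each position in order: 0 ✓, 1 ✓, 2 ✓.
At position 3 the labels are {green, red, waiting} and the next position 4 has {green, red, waiting}, so red → ○¬red is false there. This is the first violation.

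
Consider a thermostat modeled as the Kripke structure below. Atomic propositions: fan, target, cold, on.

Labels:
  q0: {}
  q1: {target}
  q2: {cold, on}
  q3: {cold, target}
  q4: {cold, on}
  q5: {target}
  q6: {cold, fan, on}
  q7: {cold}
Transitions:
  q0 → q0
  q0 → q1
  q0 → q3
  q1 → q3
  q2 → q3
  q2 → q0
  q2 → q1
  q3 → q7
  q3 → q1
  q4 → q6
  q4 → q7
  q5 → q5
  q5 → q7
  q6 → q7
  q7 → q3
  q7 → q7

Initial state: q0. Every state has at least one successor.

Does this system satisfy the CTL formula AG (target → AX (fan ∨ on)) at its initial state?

Does not hold

States satisfying target → AX (fan ∨ on): {q0, q2, q4, q6, q7}.
States satisfying AG (target → AX (fan ∨ on)): ∅.
q1 is reachable from q0 and violates target → AX (fan ∨ on), so AG fails at q0.
q0 ∉ Sat(AG (target → AX (fan ∨ on))).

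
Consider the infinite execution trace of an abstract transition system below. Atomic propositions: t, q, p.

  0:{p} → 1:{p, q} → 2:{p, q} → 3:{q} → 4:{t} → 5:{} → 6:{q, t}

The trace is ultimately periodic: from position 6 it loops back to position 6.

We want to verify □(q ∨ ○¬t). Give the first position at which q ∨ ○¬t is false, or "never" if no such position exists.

Check q ∨ ○¬t at each position in order: 0 ✓, 1 ✓, 2 ✓, 3 ✓, 4 ✓.
At position 5 the labels are {} and the next position 6 has {q, t}, so q ∨ ○¬t is false there. This is the first violation.

5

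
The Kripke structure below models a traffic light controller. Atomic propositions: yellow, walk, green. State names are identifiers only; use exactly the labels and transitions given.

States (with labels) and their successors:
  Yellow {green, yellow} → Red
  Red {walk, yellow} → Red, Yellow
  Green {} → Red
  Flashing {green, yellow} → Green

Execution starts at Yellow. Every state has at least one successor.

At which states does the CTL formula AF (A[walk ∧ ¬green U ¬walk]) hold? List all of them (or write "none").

{Yellow, Green, Flashing}

States satisfying A[walk ∧ ¬green U ¬walk]: {Yellow, Green, Flashing}.
States satisfying AF (A[walk ∧ ¬green U ¬walk]): {Yellow, Green, Flashing}.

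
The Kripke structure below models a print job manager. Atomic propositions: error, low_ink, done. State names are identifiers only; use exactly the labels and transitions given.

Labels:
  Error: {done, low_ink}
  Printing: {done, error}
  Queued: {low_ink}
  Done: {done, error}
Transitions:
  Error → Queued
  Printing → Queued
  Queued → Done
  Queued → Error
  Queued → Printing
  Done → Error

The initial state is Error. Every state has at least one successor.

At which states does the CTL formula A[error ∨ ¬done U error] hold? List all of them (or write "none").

{Printing, Done}

States satisfying error ∨ ¬done: {Printing, Queued, Done}.
States satisfying error: {Printing, Done}.
States satisfying A[error ∨ ¬done U error]: {Printing, Done}.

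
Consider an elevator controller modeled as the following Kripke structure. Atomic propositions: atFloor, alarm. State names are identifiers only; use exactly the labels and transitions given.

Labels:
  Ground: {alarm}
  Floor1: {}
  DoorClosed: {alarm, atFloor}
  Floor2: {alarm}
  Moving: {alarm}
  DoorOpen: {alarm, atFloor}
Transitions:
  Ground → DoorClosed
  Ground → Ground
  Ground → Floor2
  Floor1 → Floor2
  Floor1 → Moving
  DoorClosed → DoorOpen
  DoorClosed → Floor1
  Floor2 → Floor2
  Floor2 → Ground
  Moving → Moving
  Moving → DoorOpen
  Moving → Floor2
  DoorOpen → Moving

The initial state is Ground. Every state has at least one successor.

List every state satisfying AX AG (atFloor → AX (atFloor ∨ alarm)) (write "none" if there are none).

States satisfying AG (atFloor → AX (atFloor ∨ alarm)): ∅.
States satisfying AX AG (atFloor → AX (atFloor ∨ alarm)): ∅.

none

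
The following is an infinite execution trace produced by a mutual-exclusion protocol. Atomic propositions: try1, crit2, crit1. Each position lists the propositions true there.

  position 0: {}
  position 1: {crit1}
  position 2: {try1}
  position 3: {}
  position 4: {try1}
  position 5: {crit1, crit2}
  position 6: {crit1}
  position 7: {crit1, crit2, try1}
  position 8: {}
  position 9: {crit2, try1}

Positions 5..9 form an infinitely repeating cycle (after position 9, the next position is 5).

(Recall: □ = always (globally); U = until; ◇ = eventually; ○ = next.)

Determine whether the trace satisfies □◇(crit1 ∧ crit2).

◇(crit1 ∧ crit2) holds at every position 0..9, and those are all positions ever visited, so □◇(crit1 ∧ crit2) holds.

Yes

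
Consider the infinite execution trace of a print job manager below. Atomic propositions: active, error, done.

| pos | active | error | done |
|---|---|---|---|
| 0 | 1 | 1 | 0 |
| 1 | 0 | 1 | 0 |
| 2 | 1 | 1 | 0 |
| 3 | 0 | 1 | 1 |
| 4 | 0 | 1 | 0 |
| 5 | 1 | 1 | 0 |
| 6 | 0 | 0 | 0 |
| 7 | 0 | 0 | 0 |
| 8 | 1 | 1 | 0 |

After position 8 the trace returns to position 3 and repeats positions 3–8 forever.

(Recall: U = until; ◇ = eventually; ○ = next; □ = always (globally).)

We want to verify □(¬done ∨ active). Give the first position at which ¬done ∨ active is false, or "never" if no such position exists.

Check ¬done ∨ active at each position in order: 0 ✓, 1 ✓, 2 ✓.
At position 3 the labels are {done, error}, so ¬done ∨ active is false there. This is the first violation.

3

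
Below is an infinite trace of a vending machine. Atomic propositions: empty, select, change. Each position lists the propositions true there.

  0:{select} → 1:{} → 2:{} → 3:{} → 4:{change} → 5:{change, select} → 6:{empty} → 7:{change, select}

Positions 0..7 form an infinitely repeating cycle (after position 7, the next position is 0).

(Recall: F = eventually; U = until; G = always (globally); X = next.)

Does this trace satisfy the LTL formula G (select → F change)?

Satisfied

select → F change holds at every position 0..7, and those are all positions ever visited, so G (select → F change) holds.
Positions where select holds: 0, 5, 7.
Check F change at each: 0→ok, 5→ok, 7→ok.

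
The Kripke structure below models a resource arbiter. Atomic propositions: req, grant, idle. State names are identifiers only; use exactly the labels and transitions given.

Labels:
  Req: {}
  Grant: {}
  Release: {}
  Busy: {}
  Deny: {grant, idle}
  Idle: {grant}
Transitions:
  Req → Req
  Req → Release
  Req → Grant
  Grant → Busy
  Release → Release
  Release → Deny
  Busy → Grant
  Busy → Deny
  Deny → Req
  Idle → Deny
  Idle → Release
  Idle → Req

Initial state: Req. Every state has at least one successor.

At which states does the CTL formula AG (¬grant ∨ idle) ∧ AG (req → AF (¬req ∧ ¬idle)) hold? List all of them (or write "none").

States satisfying ¬grant ∨ idle: {Req, Grant, Release, Busy, Deny}.
States satisfying AG (¬grant ∨ idle): {Req, Grant, Release, Busy, Deny}.
States satisfying req → AF (¬req ∧ ¬idle): {Req, Grant, Release, Busy, Deny, Idle}.
States satisfying AG (req → AF (¬req ∧ ¬idle)): {Req, Grant, Release, Busy, Deny, Idle}.
States satisfying AG (¬grant ∨ idle) ∧ AG (req → AF (¬req ∧ ¬idle)): {Req, Grant, Release, Busy, Deny}.

{Req, Grant, Release, Busy, Deny}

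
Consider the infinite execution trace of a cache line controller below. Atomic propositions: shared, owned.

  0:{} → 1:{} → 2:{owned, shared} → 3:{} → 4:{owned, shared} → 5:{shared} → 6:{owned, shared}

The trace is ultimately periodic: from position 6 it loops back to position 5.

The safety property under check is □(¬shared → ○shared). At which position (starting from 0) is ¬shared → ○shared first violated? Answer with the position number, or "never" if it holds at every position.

0

At position 0 the labels are {} and the next position 1 has {}, so ¬shared → ○shared is false there. This is the first violation.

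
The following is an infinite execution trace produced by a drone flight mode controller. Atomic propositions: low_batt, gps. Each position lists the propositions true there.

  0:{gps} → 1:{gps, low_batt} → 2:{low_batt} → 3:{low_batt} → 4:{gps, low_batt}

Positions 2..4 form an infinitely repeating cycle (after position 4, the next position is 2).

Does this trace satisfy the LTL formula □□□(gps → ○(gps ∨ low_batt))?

Yes

□□(gps → ○(gps ∨ low_batt)) holds at every position 0..4, and those are all positions ever visited, so □□□(gps → ○(gps ∨ low_batt)) holds.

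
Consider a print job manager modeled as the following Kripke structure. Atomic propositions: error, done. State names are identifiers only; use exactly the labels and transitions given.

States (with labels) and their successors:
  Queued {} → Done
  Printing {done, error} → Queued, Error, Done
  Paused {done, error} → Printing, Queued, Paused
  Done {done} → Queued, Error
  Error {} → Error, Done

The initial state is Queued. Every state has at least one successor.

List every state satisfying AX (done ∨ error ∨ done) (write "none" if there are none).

{Queued}

States satisfying done ∨ error ∨ done: {Printing, Paused, Done}.
States satisfying AX (done ∨ error ∨ done): {Queued}.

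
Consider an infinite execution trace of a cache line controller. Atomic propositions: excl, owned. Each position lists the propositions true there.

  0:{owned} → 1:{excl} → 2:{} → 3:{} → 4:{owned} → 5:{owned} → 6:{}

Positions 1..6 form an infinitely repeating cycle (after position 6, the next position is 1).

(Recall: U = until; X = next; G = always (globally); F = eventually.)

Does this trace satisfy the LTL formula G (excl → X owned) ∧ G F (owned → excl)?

excl → X owned must hold at every position from 0 onward. It fails at position 1, so G (excl → X owned) is false.
Positions where excl holds: 1.
Check X owned at each: 1→fails.
F (owned → excl) holds at every position 0..6, and those are all positions ever visited, so G F (owned → excl) holds.
At position 0: G (excl → X owned) is false; G F (owned → excl) is true; so G (excl → X owned) ∧ G F (owned → excl) is false.

Does not hold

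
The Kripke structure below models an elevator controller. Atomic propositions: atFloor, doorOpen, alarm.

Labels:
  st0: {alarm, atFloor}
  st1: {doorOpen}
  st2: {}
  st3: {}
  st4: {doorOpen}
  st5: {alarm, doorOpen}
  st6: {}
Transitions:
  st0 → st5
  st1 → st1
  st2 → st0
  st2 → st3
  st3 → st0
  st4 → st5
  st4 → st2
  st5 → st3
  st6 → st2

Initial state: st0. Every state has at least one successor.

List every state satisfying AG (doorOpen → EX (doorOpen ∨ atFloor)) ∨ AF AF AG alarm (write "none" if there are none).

States satisfying doorOpen → EX (doorOpen ∨ atFloor): {st0, st1, st2, st3, st4, st6}.
States satisfying AG (doorOpen → EX (doorOpen ∨ atFloor)): {st1}.
States satisfying AF AG alarm: ∅.
States satisfying AF AF AG alarm: ∅.
States satisfying AG (doorOpen → EX (doorOpen ∨ atFloor)) ∨ AF AF AG alarm: {st1}.

{st1}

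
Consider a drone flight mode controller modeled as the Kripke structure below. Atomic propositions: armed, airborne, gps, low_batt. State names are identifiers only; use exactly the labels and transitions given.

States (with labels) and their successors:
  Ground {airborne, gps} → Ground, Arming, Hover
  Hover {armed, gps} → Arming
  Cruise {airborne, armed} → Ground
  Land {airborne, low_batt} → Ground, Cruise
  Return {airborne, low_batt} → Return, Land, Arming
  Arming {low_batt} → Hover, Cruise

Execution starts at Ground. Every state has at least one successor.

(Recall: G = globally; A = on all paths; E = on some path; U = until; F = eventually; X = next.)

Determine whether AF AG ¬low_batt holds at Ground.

Does not hold

States satisfying AG ¬low_batt: ∅.
States satisfying AF AG ¬low_batt: ∅.
There is a path from Ground along which AG ¬low_batt never holds.
Ground ∉ Sat(AF AG ¬low_batt).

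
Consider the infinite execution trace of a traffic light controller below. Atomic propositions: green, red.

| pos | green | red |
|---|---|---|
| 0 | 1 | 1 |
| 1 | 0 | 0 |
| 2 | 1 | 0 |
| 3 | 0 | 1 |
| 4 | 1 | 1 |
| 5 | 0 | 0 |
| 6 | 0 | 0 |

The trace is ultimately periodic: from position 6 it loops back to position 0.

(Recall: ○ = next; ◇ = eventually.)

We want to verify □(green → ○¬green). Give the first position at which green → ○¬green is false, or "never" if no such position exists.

never

green → ○¬green holds at every position 0..6, and those are all the positions the trace ever visits, so the invariant □(green → ○¬green) is never violated.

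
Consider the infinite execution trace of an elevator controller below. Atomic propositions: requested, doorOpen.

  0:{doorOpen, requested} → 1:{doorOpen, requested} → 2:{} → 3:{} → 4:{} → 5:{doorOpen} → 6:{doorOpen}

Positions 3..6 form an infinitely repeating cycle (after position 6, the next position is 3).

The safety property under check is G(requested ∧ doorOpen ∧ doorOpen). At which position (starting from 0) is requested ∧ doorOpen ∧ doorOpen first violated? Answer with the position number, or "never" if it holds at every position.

Check requested ∧ doorOpen ∧ doorOpen at each position in order: 0 ✓, 1 ✓.
At position 2 the labels are {}, so requested ∧ doorOpen ∧ doorOpen is false there. This is the first violation.

2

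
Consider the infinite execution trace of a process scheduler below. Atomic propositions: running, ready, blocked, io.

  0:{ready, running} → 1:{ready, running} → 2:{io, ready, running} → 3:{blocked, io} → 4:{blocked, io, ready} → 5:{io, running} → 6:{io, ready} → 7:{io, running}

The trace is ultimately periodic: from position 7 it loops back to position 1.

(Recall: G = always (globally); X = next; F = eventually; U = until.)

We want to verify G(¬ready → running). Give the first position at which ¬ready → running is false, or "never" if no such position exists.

3

Check ¬ready → running at each position in order: 0 ✓, 1 ✓, 2 ✓.
At position 3 the labels are {blocked, io}, so ¬ready → running is false there. This is the first violation.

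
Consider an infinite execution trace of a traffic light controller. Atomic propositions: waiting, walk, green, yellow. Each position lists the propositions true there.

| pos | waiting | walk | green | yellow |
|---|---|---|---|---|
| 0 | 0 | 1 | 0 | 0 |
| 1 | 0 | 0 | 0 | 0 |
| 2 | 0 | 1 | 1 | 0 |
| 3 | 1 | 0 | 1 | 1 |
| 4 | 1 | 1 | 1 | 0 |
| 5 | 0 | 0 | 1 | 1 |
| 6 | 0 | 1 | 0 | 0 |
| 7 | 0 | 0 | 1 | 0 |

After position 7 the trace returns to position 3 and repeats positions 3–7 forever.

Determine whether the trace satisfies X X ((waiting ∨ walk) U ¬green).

The position after 0 is 1; X ((waiting ∨ walk) U ¬green) is false there.

Violated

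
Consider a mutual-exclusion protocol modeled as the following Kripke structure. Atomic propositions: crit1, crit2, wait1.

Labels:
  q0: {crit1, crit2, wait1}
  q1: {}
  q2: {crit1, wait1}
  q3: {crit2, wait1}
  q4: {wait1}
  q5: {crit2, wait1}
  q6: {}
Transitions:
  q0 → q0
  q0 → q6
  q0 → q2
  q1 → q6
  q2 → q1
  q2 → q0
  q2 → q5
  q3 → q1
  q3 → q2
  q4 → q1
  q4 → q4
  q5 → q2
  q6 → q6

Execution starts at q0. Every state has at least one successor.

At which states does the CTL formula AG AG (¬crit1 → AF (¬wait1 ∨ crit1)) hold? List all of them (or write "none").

{q0, q1, q2, q3, q5, q6}

States satisfying AG (¬crit1 → AF (¬wait1 ∨ crit1)): {q0, q1, q2, q3, q5, q6}.
States satisfying AG AG (¬crit1 → AF (¬wait1 ∨ crit1)): {q0, q1, q2, q3, q5, q6}.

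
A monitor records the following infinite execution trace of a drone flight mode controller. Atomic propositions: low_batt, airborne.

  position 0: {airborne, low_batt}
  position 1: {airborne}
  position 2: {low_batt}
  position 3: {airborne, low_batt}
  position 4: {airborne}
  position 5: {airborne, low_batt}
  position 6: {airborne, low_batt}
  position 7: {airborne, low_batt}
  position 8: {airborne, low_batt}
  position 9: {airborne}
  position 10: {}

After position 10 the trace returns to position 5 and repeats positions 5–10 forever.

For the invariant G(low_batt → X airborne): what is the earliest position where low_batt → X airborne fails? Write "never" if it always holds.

low_batt → X airborne holds at every position 0..10, and those are all the positions the trace ever visits, so the invariant G(low_batt → X airborne) is never violated.

never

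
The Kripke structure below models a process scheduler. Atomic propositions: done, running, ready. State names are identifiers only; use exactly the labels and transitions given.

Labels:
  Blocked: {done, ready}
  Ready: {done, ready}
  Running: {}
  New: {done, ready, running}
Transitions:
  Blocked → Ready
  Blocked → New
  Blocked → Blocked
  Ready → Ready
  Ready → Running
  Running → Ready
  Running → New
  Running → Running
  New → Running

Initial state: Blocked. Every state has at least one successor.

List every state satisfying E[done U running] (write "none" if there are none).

{Blocked, New}

States satisfying done: {Blocked, Ready, New}.
States satisfying running: {New}.
States satisfying E[done U running]: {Blocked, New}.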